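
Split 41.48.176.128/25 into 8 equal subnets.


New prefix = 25 + 3 = 28
Each subnet has 16 addresses
  41.48.176.128/28
  41.48.176.144/28
  41.48.176.160/28
  41.48.176.176/28
  41.48.176.192/28
  41.48.176.208/28
  41.48.176.224/28
  41.48.176.240/28
Subnets: 41.48.176.128/28, 41.48.176.144/28, 41.48.176.160/28, 41.48.176.176/28, 41.48.176.192/28, 41.48.176.208/28, 41.48.176.224/28, 41.48.176.240/28


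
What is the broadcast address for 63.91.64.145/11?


Network: 63.64.0.0/11
Host bits = 21
Set all host bits to 1:
Broadcast: 63.95.255.255


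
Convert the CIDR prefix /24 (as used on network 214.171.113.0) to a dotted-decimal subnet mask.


/24 means 24 network bits, 8 host bits
Binary: 11111111111111111111111100000000
Mask: 255.255.255.0


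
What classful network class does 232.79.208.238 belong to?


First octet: 232
Binary: 11101000
1110xxxx -> Class D (224-239)
Class D (multicast), default mask N/A


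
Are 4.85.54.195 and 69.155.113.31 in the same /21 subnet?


Mask: 255.255.248.0
4.85.54.195 AND mask = 4.85.48.0
69.155.113.31 AND mask = 69.155.112.0
No, different subnets (4.85.48.0 vs 69.155.112.0)


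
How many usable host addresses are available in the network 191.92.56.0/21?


Host bits = 32 - 21 = 11
Total addresses = 2^11 = 2048
Usable = total - 2 (network and broadcast)
Usable hosts: 2046


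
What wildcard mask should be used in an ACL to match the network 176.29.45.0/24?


Subnet mask: 255.255.255.0
Wildcard = 255.255.255.255 - subnet mask
255 - 255 = 0
255 - 255 = 0
255 - 255 = 0
255 - 0 = 255
Wildcard: 0.0.0.255


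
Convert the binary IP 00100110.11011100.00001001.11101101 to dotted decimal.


00100110 = 38
11011100 = 220
00001001 = 9
11101101 = 237
IP: 38.220.9.237


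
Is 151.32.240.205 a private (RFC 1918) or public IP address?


RFC 1918 private ranges:
  10.0.0.0/8 (10.0.0.0 - 10.255.255.255)
  172.16.0.0/12 (172.16.0.0 - 172.31.255.255)
  192.168.0.0/16 (192.168.0.0 - 192.168.255.255)
Public (not in any RFC 1918 range)


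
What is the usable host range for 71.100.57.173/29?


Network: 71.100.57.168
Broadcast: 71.100.57.175
First usable = network + 1
Last usable = broadcast - 1
Range: 71.100.57.169 to 71.100.57.174


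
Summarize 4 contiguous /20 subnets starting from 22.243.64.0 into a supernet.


Original prefix: /20
Number of subnets: 4 = 2^2
New prefix = 20 - 2 = 18
Supernet: 22.243.64.0/18


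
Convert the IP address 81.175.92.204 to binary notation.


81 = 01010001
175 = 10101111
92 = 01011100
204 = 11001100
Binary: 01010001.10101111.01011100.11001100


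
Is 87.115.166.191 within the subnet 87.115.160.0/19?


Subnet network: 87.115.160.0
Test IP AND mask: 87.115.160.0
Yes, 87.115.166.191 is in 87.115.160.0/19


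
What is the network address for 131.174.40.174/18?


IP:   10000011.10101110.00101000.10101110
Mask: 11111111.11111111.11000000.00000000
AND operation:
Net:  10000011.10101110.00000000.00000000
Network: 131.174.0.0/18


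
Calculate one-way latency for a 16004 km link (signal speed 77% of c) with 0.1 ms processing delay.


Speed = 0.77 * 3e5 km/s = 231000 km/s
Propagation delay = 16004 / 231000 = 0.0693 s = 69.2814 ms
Processing delay = 0.1 ms
Total one-way latency = 69.3814 ms


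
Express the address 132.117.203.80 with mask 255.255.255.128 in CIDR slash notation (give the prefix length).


Binary: 11111111.11111111.11111111.10000000
Count leading 1s
Prefix: /25


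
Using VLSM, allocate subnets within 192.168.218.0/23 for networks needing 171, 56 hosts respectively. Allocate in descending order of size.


171 hosts -> /24 (254 usable): 192.168.218.0/24
56 hosts -> /26 (62 usable): 192.168.219.0/26
Allocation: 192.168.218.0/24 (171 hosts, 254 usable); 192.168.219.0/26 (56 hosts, 62 usable)


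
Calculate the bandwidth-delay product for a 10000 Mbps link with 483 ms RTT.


BDP = bandwidth * RTT
= 10000 Mbps * 483 ms
= 10000 * 1e6 * 483 / 1000 bits
= 4830000000 bits
= 603750000 bytes
= 589599.6094 KB
BDP = 4830000000 bits (603750000 bytes)


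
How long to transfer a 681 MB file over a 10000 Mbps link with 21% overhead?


Effective throughput = 10000 * (1 - 21/100) = 7900 Mbps
File size in Mb = 681 * 8 = 5448 Mb
Time = 5448 / 7900
Time = 0.6896 seconds


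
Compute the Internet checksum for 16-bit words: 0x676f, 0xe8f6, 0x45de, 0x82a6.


Sum all words (with carry folding):
+ 0x676f = 0x676f
+ 0xe8f6 = 0x5066
+ 0x45de = 0x9644
+ 0x82a6 = 0x18eb
One's complement: ~0x18eb
Checksum = 0xe714


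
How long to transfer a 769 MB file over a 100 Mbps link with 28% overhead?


Effective throughput = 100 * (1 - 28/100) = 72 Mbps
File size in Mb = 769 * 8 = 6152 Mb
Time = 6152 / 72
Time = 85.4444 seconds


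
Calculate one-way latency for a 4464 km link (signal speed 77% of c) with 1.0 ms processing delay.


Speed = 0.77 * 3e5 km/s = 231000 km/s
Propagation delay = 4464 / 231000 = 0.0193 s = 19.3247 ms
Processing delay = 1.0 ms
Total one-way latency = 20.3247 ms


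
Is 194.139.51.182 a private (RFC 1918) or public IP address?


RFC 1918 private ranges:
  10.0.0.0/8 (10.0.0.0 - 10.255.255.255)
  172.16.0.0/12 (172.16.0.0 - 172.31.255.255)
  192.168.0.0/16 (192.168.0.0 - 192.168.255.255)
Public (not in any RFC 1918 range)


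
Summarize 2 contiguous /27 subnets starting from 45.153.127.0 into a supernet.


Original prefix: /27
Number of subnets: 2 = 2^1
New prefix = 27 - 1 = 26
Supernet: 45.153.127.0/26


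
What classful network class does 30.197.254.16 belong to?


First octet: 30
Binary: 00011110
0xxxxxxx -> Class A (1-126)
Class A, default mask 255.0.0.0 (/8)


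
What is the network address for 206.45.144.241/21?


IP:   11001110.00101101.10010000.11110001
Mask: 11111111.11111111.11111000.00000000
AND operation:
Net:  11001110.00101101.10010000.00000000
Network: 206.45.144.0/21


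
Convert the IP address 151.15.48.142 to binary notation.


151 = 10010111
15 = 00001111
48 = 00110000
142 = 10001110
Binary: 10010111.00001111.00110000.10001110


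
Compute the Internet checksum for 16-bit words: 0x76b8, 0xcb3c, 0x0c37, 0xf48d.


Sum all words (with carry folding):
+ 0x76b8 = 0x76b8
+ 0xcb3c = 0x41f5
+ 0x0c37 = 0x4e2c
+ 0xf48d = 0x42ba
One's complement: ~0x42ba
Checksum = 0xbd45


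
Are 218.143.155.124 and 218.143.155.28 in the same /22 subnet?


Mask: 255.255.252.0
218.143.155.124 AND mask = 218.143.152.0
218.143.155.28 AND mask = 218.143.152.0
Yes, same subnet (218.143.152.0)


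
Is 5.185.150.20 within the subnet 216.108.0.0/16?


Subnet network: 216.108.0.0
Test IP AND mask: 5.185.0.0
No, 5.185.150.20 is not in 216.108.0.0/16


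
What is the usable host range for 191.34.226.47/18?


Network: 191.34.192.0
Broadcast: 191.34.255.255
First usable = network + 1
Last usable = broadcast - 1
Range: 191.34.192.1 to 191.34.255.254


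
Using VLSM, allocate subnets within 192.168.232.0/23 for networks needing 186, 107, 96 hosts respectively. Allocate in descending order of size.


186 hosts -> /24 (254 usable): 192.168.232.0/24
107 hosts -> /25 (126 usable): 192.168.233.0/25
96 hosts -> /25 (126 usable): 192.168.233.128/25
Allocation: 192.168.232.0/24 (186 hosts, 254 usable); 192.168.233.0/25 (107 hosts, 126 usable); 192.168.233.128/25 (96 hosts, 126 usable)


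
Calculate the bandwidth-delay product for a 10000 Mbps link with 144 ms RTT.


BDP = bandwidth * RTT
= 10000 Mbps * 144 ms
= 10000 * 1e6 * 144 / 1000 bits
= 1440000000 bits
= 180000000 bytes
= 175781.25 KB
BDP = 1440000000 bits (180000000 bytes)


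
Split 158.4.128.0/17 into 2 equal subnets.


New prefix = 17 + 1 = 18
Each subnet has 16384 addresses
  158.4.128.0/18
  158.4.192.0/18
Subnets: 158.4.128.0/18, 158.4.192.0/18


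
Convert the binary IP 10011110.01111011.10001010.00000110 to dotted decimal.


10011110 = 158
01111011 = 123
10001010 = 138
00000110 = 6
IP: 158.123.138.6


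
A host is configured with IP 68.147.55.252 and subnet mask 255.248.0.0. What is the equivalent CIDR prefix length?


Binary: 11111111.11111000.00000000.00000000
Count leading 1s
Prefix: /13


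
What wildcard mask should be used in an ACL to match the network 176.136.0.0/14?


Subnet mask: 255.252.0.0
Wildcard = 255.255.255.255 - subnet mask
255 - 255 = 0
255 - 252 = 3
255 - 0 = 255
255 - 0 = 255
Wildcard: 0.3.255.255


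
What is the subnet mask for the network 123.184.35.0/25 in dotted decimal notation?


/25 means 25 network bits, 7 host bits
Binary: 11111111111111111111111110000000
Mask: 255.255.255.128


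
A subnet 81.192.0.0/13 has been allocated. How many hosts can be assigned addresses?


Host bits = 32 - 13 = 19
Total addresses = 2^19 = 524288
Usable = total - 2 (network and broadcast)
Usable hosts: 524286


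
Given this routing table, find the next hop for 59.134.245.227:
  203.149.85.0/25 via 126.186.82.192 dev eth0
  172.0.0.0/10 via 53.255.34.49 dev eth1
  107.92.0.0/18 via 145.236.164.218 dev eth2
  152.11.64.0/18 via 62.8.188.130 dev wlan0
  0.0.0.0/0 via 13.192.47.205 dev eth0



Longest prefix match for 59.134.245.227:
  /25 203.149.85.0: no
  /10 172.0.0.0: no
  /18 107.92.0.0: no
  /18 152.11.64.0: no
  /0 0.0.0.0: MATCH
Selected: next-hop 13.192.47.205 via eth0 (matched /0)


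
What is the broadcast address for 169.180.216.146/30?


Network: 169.180.216.144/30
Host bits = 2
Set all host bits to 1:
Broadcast: 169.180.216.147


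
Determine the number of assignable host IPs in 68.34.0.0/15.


Host bits = 32 - 15 = 17
Total addresses = 2^17 = 131072
Usable = total - 2 (network and broadcast)
Usable hosts: 131070


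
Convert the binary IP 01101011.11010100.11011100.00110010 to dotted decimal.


01101011 = 107
11010100 = 212
11011100 = 220
00110010 = 50
IP: 107.212.220.50


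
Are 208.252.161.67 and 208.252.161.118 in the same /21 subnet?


Mask: 255.255.248.0
208.252.161.67 AND mask = 208.252.160.0
208.252.161.118 AND mask = 208.252.160.0
Yes, same subnet (208.252.160.0)


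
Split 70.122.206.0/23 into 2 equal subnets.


New prefix = 23 + 1 = 24
Each subnet has 256 addresses
  70.122.206.0/24
  70.122.207.0/24
Subnets: 70.122.206.0/24, 70.122.207.0/24


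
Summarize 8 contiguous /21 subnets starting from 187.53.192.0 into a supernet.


Original prefix: /21
Number of subnets: 8 = 2^3
New prefix = 21 - 3 = 18
Supernet: 187.53.192.0/18


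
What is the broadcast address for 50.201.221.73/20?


Network: 50.201.208.0/20
Host bits = 12
Set all host bits to 1:
Broadcast: 50.201.223.255


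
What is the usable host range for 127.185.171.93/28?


Network: 127.185.171.80
Broadcast: 127.185.171.95
First usable = network + 1
Last usable = broadcast - 1
Range: 127.185.171.81 to 127.185.171.94


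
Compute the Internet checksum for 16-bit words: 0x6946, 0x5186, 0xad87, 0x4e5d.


Sum all words (with carry folding):
+ 0x6946 = 0x6946
+ 0x5186 = 0xbacc
+ 0xad87 = 0x6854
+ 0x4e5d = 0xb6b1
One's complement: ~0xb6b1
Checksum = 0x494e


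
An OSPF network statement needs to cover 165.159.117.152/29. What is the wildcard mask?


Subnet mask: 255.255.255.248
Wildcard = 255.255.255.255 - subnet mask
255 - 255 = 0
255 - 255 = 0
255 - 255 = 0
255 - 248 = 7
Wildcard: 0.0.0.7


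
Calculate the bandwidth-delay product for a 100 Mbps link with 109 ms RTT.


BDP = bandwidth * RTT
= 100 Mbps * 109 ms
= 100 * 1e6 * 109 / 1000 bits
= 10900000 bits
= 1362500 bytes
= 1330.5664 KB
BDP = 10900000 bits (1362500 bytes)


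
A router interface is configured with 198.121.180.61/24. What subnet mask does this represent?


/24 means 24 network bits, 8 host bits
Binary: 11111111111111111111111100000000
Mask: 255.255.255.0


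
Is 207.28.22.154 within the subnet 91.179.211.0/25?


Subnet network: 91.179.211.0
Test IP AND mask: 207.28.22.128
No, 207.28.22.154 is not in 91.179.211.0/25


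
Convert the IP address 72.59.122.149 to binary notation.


72 = 01001000
59 = 00111011
122 = 01111010
149 = 10010101
Binary: 01001000.00111011.01111010.10010101


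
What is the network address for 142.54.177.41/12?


IP:   10001110.00110110.10110001.00101001
Mask: 11111111.11110000.00000000.00000000
AND operation:
Net:  10001110.00110000.00000000.00000000
Network: 142.48.0.0/12


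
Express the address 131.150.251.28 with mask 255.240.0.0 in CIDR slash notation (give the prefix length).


Binary: 11111111.11110000.00000000.00000000
Count leading 1s
Prefix: /12


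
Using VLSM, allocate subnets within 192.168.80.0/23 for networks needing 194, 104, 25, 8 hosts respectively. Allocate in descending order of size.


194 hosts -> /24 (254 usable): 192.168.80.0/24
104 hosts -> /25 (126 usable): 192.168.81.0/25
25 hosts -> /27 (30 usable): 192.168.81.128/27
8 hosts -> /28 (14 usable): 192.168.81.160/28
Allocation: 192.168.80.0/24 (194 hosts, 254 usable); 192.168.81.0/25 (104 hosts, 126 usable); 192.168.81.128/27 (25 hosts, 30 usable); 192.168.81.160/28 (8 hosts, 14 usable)


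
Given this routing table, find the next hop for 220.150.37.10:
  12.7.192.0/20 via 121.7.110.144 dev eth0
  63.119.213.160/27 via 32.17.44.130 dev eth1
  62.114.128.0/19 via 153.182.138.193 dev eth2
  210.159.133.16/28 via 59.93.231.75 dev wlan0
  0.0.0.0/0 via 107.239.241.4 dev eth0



Longest prefix match for 220.150.37.10:
  /20 12.7.192.0: no
  /27 63.119.213.160: no
  /19 62.114.128.0: no
  /28 210.159.133.16: no
  /0 0.0.0.0: MATCH
Selected: next-hop 107.239.241.4 via eth0 (matched /0)


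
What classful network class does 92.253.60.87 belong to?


First octet: 92
Binary: 01011100
0xxxxxxx -> Class A (1-126)
Class A, default mask 255.0.0.0 (/8)


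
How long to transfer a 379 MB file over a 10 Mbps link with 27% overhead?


Effective throughput = 10 * (1 - 27/100) = 7.3 Mbps
File size in Mb = 379 * 8 = 3032 Mb
Time = 3032 / 7.3
Time = 415.3425 seconds


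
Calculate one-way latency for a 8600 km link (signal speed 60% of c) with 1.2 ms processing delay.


Speed = 0.6 * 3e5 km/s = 180000 km/s
Propagation delay = 8600 / 180000 = 0.0478 s = 47.7778 ms
Processing delay = 1.2 ms
Total one-way latency = 48.9778 ms


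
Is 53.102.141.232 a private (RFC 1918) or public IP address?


RFC 1918 private ranges:
  10.0.0.0/8 (10.0.0.0 - 10.255.255.255)
  172.16.0.0/12 (172.16.0.0 - 172.31.255.255)
  192.168.0.0/16 (192.168.0.0 - 192.168.255.255)
Public (not in any RFC 1918 range)


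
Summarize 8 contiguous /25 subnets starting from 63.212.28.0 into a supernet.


Original prefix: /25
Number of subnets: 8 = 2^3
New prefix = 25 - 3 = 22
Supernet: 63.212.28.0/22


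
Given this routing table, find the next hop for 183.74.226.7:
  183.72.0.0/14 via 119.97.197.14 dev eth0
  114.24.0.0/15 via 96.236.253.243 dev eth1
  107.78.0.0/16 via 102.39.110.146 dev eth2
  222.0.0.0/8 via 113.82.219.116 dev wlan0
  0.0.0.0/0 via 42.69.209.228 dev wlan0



Longest prefix match for 183.74.226.7:
  /14 183.72.0.0: MATCH
  /15 114.24.0.0: no
  /16 107.78.0.0: no
  /8 222.0.0.0: no
  /0 0.0.0.0: MATCH
Selected: next-hop 119.97.197.14 via eth0 (matched /14)


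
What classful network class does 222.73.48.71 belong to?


First octet: 222
Binary: 11011110
110xxxxx -> Class C (192-223)
Class C, default mask 255.255.255.0 (/24)


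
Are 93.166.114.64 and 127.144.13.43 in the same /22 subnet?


Mask: 255.255.252.0
93.166.114.64 AND mask = 93.166.112.0
127.144.13.43 AND mask = 127.144.12.0
No, different subnets (93.166.112.0 vs 127.144.12.0)


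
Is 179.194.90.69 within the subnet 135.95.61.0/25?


Subnet network: 135.95.61.0
Test IP AND mask: 179.194.90.0
No, 179.194.90.69 is not in 135.95.61.0/25


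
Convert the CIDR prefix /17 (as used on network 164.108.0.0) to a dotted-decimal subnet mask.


/17 means 17 network bits, 15 host bits
Binary: 11111111111111111000000000000000
Mask: 255.255.128.0


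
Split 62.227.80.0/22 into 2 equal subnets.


New prefix = 22 + 1 = 23
Each subnet has 512 addresses
  62.227.80.0/23
  62.227.82.0/23
Subnets: 62.227.80.0/23, 62.227.82.0/23


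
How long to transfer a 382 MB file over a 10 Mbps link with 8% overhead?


Effective throughput = 10 * (1 - 8/100) = 9.2 Mbps
File size in Mb = 382 * 8 = 3056 Mb
Time = 3056 / 9.2
Time = 332.1739 seconds


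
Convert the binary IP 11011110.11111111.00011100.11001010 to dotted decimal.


11011110 = 222
11111111 = 255
00011100 = 28
11001010 = 202
IP: 222.255.28.202


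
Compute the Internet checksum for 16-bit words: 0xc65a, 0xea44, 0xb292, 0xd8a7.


Sum all words (with carry folding):
+ 0xc65a = 0xc65a
+ 0xea44 = 0xb09f
+ 0xb292 = 0x6332
+ 0xd8a7 = 0x3bda
One's complement: ~0x3bda
Checksum = 0xc425


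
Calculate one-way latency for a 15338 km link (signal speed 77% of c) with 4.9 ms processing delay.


Speed = 0.77 * 3e5 km/s = 231000 km/s
Propagation delay = 15338 / 231000 = 0.0664 s = 66.3983 ms
Processing delay = 4.9 ms
Total one-way latency = 71.2983 ms


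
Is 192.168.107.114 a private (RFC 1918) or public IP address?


RFC 1918 private ranges:
  10.0.0.0/8 (10.0.0.0 - 10.255.255.255)
  172.16.0.0/12 (172.16.0.0 - 172.31.255.255)
  192.168.0.0/16 (192.168.0.0 - 192.168.255.255)
Private (in 192.168.0.0/16)


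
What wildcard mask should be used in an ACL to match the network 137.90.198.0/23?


Subnet mask: 255.255.254.0
Wildcard = 255.255.255.255 - subnet mask
255 - 255 = 0
255 - 255 = 0
255 - 254 = 1
255 - 0 = 255
Wildcard: 0.0.1.255


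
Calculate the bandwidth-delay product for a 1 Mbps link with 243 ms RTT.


BDP = bandwidth * RTT
= 1 Mbps * 243 ms
= 1 * 1e6 * 243 / 1000 bits
= 243000 bits
= 30375 bytes
= 29.6631 KB
BDP = 243000 bits (30375 bytes)


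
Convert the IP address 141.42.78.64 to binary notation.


141 = 10001101
42 = 00101010
78 = 01001110
64 = 01000000
Binary: 10001101.00101010.01001110.01000000


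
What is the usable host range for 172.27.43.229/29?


Network: 172.27.43.224
Broadcast: 172.27.43.231
First usable = network + 1
Last usable = broadcast - 1
Range: 172.27.43.225 to 172.27.43.230


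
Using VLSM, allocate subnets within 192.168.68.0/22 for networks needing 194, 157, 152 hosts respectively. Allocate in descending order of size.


194 hosts -> /24 (254 usable): 192.168.68.0/24
157 hosts -> /24 (254 usable): 192.168.69.0/24
152 hosts -> /24 (254 usable): 192.168.70.0/24
Allocation: 192.168.68.0/24 (194 hosts, 254 usable); 192.168.69.0/24 (157 hosts, 254 usable); 192.168.70.0/24 (152 hosts, 254 usable)


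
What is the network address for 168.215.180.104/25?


IP:   10101000.11010111.10110100.01101000
Mask: 11111111.11111111.11111111.10000000
AND operation:
Net:  10101000.11010111.10110100.00000000
Network: 168.215.180.0/25


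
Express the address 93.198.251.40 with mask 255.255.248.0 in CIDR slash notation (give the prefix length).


Binary: 11111111.11111111.11111000.00000000
Count leading 1s
Prefix: /21


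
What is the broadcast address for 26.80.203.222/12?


Network: 26.80.0.0/12
Host bits = 20
Set all host bits to 1:
Broadcast: 26.95.255.255


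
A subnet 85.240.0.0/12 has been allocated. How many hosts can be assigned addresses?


Host bits = 32 - 12 = 20
Total addresses = 2^20 = 1048576
Usable = total - 2 (network and broadcast)
Usable hosts: 1048574


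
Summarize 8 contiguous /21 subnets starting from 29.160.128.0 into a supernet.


Original prefix: /21
Number of subnets: 8 = 2^3
New prefix = 21 - 3 = 18
Supernet: 29.160.128.0/18


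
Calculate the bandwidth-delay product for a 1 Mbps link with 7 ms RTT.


BDP = bandwidth * RTT
= 1 Mbps * 7 ms
= 1 * 1e6 * 7 / 1000 bits
= 7000 bits
= 875 bytes
BDP = 7000 bits (875 bytes)


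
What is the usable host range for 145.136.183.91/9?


Network: 145.128.0.0
Broadcast: 145.255.255.255
First usable = network + 1
Last usable = broadcast - 1
Range: 145.128.0.1 to 145.255.255.254


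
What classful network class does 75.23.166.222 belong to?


First octet: 75
Binary: 01001011
0xxxxxxx -> Class A (1-126)
Class A, default mask 255.0.0.0 (/8)


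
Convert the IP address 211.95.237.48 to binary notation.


211 = 11010011
95 = 01011111
237 = 11101101
48 = 00110000
Binary: 11010011.01011111.11101101.00110000


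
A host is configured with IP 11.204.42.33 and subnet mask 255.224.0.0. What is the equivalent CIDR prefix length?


Binary: 11111111.11100000.00000000.00000000
Count leading 1s
Prefix: /11


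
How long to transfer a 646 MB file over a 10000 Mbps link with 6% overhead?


Effective throughput = 10000 * (1 - 6/100) = 9400 Mbps
File size in Mb = 646 * 8 = 5168 Mb
Time = 5168 / 9400
Time = 0.5498 seconds


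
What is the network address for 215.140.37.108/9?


IP:   11010111.10001100.00100101.01101100
Mask: 11111111.10000000.00000000.00000000
AND operation:
Net:  11010111.10000000.00000000.00000000
Network: 215.128.0.0/9


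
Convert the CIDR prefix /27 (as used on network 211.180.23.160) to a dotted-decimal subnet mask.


/27 means 27 network bits, 5 host bits
Binary: 11111111111111111111111111100000
Mask: 255.255.255.224


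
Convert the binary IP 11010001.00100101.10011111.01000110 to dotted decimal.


11010001 = 209
00100101 = 37
10011111 = 159
01000110 = 70
IP: 209.37.159.70


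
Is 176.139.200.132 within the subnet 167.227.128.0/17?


Subnet network: 167.227.128.0
Test IP AND mask: 176.139.128.0
No, 176.139.200.132 is not in 167.227.128.0/17


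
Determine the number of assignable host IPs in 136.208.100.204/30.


Host bits = 32 - 30 = 2
Total addresses = 2^2 = 4
Usable = total - 2 (network and broadcast)
Usable hosts: 2


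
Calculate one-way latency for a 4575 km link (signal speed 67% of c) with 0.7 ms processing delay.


Speed = 0.67 * 3e5 km/s = 201000 km/s
Propagation delay = 4575 / 201000 = 0.0228 s = 22.7612 ms
Processing delay = 0.7 ms
Total one-way latency = 23.4612 ms


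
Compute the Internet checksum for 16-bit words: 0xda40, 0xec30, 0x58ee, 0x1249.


Sum all words (with carry folding):
+ 0xda40 = 0xda40
+ 0xec30 = 0xc671
+ 0x58ee = 0x1f60
+ 0x1249 = 0x31a9
One's complement: ~0x31a9
Checksum = 0xce56


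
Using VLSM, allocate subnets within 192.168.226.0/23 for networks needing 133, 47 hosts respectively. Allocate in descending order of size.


133 hosts -> /24 (254 usable): 192.168.226.0/24
47 hosts -> /26 (62 usable): 192.168.227.0/26
Allocation: 192.168.226.0/24 (133 hosts, 254 usable); 192.168.227.0/26 (47 hosts, 62 usable)


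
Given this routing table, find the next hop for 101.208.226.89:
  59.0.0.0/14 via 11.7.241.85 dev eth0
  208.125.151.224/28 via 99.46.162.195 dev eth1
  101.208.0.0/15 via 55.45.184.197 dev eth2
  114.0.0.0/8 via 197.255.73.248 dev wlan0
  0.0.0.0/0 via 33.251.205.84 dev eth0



Longest prefix match for 101.208.226.89:
  /14 59.0.0.0: no
  /28 208.125.151.224: no
  /15 101.208.0.0: MATCH
  /8 114.0.0.0: no
  /0 0.0.0.0: MATCH
Selected: next-hop 55.45.184.197 via eth2 (matched /15)


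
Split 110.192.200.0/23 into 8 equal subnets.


New prefix = 23 + 3 = 26
Each subnet has 64 addresses
  110.192.200.0/26
  110.192.200.64/26
  110.192.200.128/26
  110.192.200.192/26
  110.192.201.0/26
  110.192.201.64/26
  110.192.201.128/26
  110.192.201.192/26
Subnets: 110.192.200.0/26, 110.192.200.64/26, 110.192.200.128/26, 110.192.200.192/26, 110.192.201.0/26, 110.192.201.64/26, 110.192.201.128/26, 110.192.201.192/26


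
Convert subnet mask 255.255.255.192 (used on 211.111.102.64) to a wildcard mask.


Subnet mask: 255.255.255.192
Wildcard = 255.255.255.255 - subnet mask
255 - 255 = 0
255 - 255 = 0
255 - 255 = 0
255 - 192 = 63
Wildcard: 0.0.0.63


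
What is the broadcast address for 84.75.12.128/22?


Network: 84.75.12.0/22
Host bits = 10
Set all host bits to 1:
Broadcast: 84.75.15.255


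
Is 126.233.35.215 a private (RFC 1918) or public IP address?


RFC 1918 private ranges:
  10.0.0.0/8 (10.0.0.0 - 10.255.255.255)
  172.16.0.0/12 (172.16.0.0 - 172.31.255.255)
  192.168.0.0/16 (192.168.0.0 - 192.168.255.255)
Public (not in any RFC 1918 range)


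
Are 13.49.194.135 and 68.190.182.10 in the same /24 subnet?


Mask: 255.255.255.0
13.49.194.135 AND mask = 13.49.194.0
68.190.182.10 AND mask = 68.190.182.0
No, different subnets (13.49.194.0 vs 68.190.182.0)


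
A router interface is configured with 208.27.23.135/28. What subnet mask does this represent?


/28 means 28 network bits, 4 host bits
Binary: 11111111111111111111111111110000
Mask: 255.255.255.240


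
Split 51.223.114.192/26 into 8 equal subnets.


New prefix = 26 + 3 = 29
Each subnet has 8 addresses
  51.223.114.192/29
  51.223.114.200/29
  51.223.114.208/29
  51.223.114.216/29
  51.223.114.224/29
  51.223.114.232/29
  51.223.114.240/29
  51.223.114.248/29
Subnets: 51.223.114.192/29, 51.223.114.200/29, 51.223.114.208/29, 51.223.114.216/29, 51.223.114.224/29, 51.223.114.232/29, 51.223.114.240/29, 51.223.114.248/29


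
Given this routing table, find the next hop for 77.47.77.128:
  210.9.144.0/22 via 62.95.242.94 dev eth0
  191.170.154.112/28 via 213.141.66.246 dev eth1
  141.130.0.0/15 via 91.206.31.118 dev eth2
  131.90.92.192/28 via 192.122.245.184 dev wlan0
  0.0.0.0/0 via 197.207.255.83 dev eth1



Longest prefix match for 77.47.77.128:
  /22 210.9.144.0: no
  /28 191.170.154.112: no
  /15 141.130.0.0: no
  /28 131.90.92.192: no
  /0 0.0.0.0: MATCH
Selected: next-hop 197.207.255.83 via eth1 (matched /0)


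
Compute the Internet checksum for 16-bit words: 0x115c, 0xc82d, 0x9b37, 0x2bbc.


Sum all words (with carry folding):
+ 0x115c = 0x115c
+ 0xc82d = 0xd989
+ 0x9b37 = 0x74c1
+ 0x2bbc = 0xa07d
One's complement: ~0xa07d
Checksum = 0x5f82


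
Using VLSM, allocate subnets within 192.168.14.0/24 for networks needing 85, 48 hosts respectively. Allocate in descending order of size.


85 hosts -> /25 (126 usable): 192.168.14.0/25
48 hosts -> /26 (62 usable): 192.168.14.128/26
Allocation: 192.168.14.0/25 (85 hosts, 126 usable); 192.168.14.128/26 (48 hosts, 62 usable)


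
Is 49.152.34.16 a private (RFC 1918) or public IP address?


RFC 1918 private ranges:
  10.0.0.0/8 (10.0.0.0 - 10.255.255.255)
  172.16.0.0/12 (172.16.0.0 - 172.31.255.255)
  192.168.0.0/16 (192.168.0.0 - 192.168.255.255)
Public (not in any RFC 1918 range)


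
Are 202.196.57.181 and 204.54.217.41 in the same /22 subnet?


Mask: 255.255.252.0
202.196.57.181 AND mask = 202.196.56.0
204.54.217.41 AND mask = 204.54.216.0
No, different subnets (202.196.56.0 vs 204.54.216.0)


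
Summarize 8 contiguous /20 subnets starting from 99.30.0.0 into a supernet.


Original prefix: /20
Number of subnets: 8 = 2^3
New prefix = 20 - 3 = 17
Supernet: 99.30.0.0/17


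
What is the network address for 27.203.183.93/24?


IP:   00011011.11001011.10110111.01011101
Mask: 11111111.11111111.11111111.00000000
AND operation:
Net:  00011011.11001011.10110111.00000000
Network: 27.203.183.0/24


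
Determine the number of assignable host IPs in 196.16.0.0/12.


Host bits = 32 - 12 = 20
Total addresses = 2^20 = 1048576
Usable = total - 2 (network and broadcast)
Usable hosts: 1048574


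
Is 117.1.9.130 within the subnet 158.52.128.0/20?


Subnet network: 158.52.128.0
Test IP AND mask: 117.1.0.0
No, 117.1.9.130 is not in 158.52.128.0/20


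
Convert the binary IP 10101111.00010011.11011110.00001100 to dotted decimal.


10101111 = 175
00010011 = 19
11011110 = 222
00001100 = 12
IP: 175.19.222.12


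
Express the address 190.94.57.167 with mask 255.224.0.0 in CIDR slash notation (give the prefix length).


Binary: 11111111.11100000.00000000.00000000
Count leading 1s
Prefix: /11


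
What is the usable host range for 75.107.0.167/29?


Network: 75.107.0.160
Broadcast: 75.107.0.167
First usable = network + 1
Last usable = broadcast - 1
Range: 75.107.0.161 to 75.107.0.166


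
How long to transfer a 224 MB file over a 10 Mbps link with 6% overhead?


Effective throughput = 10 * (1 - 6/100) = 9.4 Mbps
File size in Mb = 224 * 8 = 1792 Mb
Time = 1792 / 9.4
Time = 190.6383 seconds


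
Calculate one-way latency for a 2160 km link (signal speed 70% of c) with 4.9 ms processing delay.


Speed = 0.7 * 3e5 km/s = 210000 km/s
Propagation delay = 2160 / 210000 = 0.0103 s = 10.2857 ms
Processing delay = 4.9 ms
Total one-way latency = 15.1857 ms


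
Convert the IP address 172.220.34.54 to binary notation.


172 = 10101100
220 = 11011100
34 = 00100010
54 = 00110110
Binary: 10101100.11011100.00100010.00110110


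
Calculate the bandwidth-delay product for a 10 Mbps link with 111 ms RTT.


BDP = bandwidth * RTT
= 10 Mbps * 111 ms
= 10 * 1e6 * 111 / 1000 bits
= 1110000 bits
= 138750 bytes
= 135.498 KB
BDP = 1110000 bits (138750 bytes)


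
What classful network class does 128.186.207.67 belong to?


First octet: 128
Binary: 10000000
10xxxxxx -> Class B (128-191)
Class B, default mask 255.255.0.0 (/16)


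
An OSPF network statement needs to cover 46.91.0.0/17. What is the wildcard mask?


Subnet mask: 255.255.128.0
Wildcard = 255.255.255.255 - subnet mask
255 - 255 = 0
255 - 255 = 0
255 - 128 = 127
255 - 0 = 255
Wildcard: 0.0.127.255


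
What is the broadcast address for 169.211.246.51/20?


Network: 169.211.240.0/20
Host bits = 12
Set all host bits to 1:
Broadcast: 169.211.255.255


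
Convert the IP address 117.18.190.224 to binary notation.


117 = 01110101
18 = 00010010
190 = 10111110
224 = 11100000
Binary: 01110101.00010010.10111110.11100000


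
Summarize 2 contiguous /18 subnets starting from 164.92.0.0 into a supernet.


Original prefix: /18
Number of subnets: 2 = 2^1
New prefix = 18 - 1 = 17
Supernet: 164.92.0.0/17


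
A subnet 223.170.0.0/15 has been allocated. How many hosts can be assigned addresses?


Host bits = 32 - 15 = 17
Total addresses = 2^17 = 131072
Usable = total - 2 (network and broadcast)
Usable hosts: 131070


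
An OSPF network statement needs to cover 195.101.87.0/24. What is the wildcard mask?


Subnet mask: 255.255.255.0
Wildcard = 255.255.255.255 - subnet mask
255 - 255 = 0
255 - 255 = 0
255 - 255 = 0
255 - 0 = 255
Wildcard: 0.0.0.255


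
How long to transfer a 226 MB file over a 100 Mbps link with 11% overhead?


Effective throughput = 100 * (1 - 11/100) = 89 Mbps
File size in Mb = 226 * 8 = 1808 Mb
Time = 1808 / 89
Time = 20.3146 seconds


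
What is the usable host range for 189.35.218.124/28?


Network: 189.35.218.112
Broadcast: 189.35.218.127
First usable = network + 1
Last usable = broadcast - 1
Range: 189.35.218.113 to 189.35.218.126


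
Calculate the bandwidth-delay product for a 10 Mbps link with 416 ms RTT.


BDP = bandwidth * RTT
= 10 Mbps * 416 ms
= 10 * 1e6 * 416 / 1000 bits
= 4160000 bits
= 520000 bytes
= 507.8125 KB
BDP = 4160000 bits (520000 bytes)


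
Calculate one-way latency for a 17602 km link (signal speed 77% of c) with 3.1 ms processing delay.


Speed = 0.77 * 3e5 km/s = 231000 km/s
Propagation delay = 17602 / 231000 = 0.0762 s = 76.1991 ms
Processing delay = 3.1 ms
Total one-way latency = 79.2991 ms


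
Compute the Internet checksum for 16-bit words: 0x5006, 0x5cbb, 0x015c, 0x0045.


Sum all words (with carry folding):
+ 0x5006 = 0x5006
+ 0x5cbb = 0xacc1
+ 0x015c = 0xae1d
+ 0x0045 = 0xae62
One's complement: ~0xae62
Checksum = 0x519d


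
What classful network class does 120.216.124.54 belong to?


First octet: 120
Binary: 01111000
0xxxxxxx -> Class A (1-126)
Class A, default mask 255.0.0.0 (/8)


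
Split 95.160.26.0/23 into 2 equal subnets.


New prefix = 23 + 1 = 24
Each subnet has 256 addresses
  95.160.26.0/24
  95.160.27.0/24
Subnets: 95.160.26.0/24, 95.160.27.0/24


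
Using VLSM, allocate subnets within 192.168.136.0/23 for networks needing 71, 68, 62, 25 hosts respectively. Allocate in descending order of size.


71 hosts -> /25 (126 usable): 192.168.136.0/25
68 hosts -> /25 (126 usable): 192.168.136.128/25
62 hosts -> /26 (62 usable): 192.168.137.0/26
25 hosts -> /27 (30 usable): 192.168.137.64/27
Allocation: 192.168.136.0/25 (71 hosts, 126 usable); 192.168.136.128/25 (68 hosts, 126 usable); 192.168.137.0/26 (62 hosts, 62 usable); 192.168.137.64/27 (25 hosts, 30 usable)


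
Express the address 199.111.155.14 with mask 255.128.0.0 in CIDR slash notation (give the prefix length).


Binary: 11111111.10000000.00000000.00000000
Count leading 1s
Prefix: /9


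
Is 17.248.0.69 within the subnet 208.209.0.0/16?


Subnet network: 208.209.0.0
Test IP AND mask: 17.248.0.0
No, 17.248.0.69 is not in 208.209.0.0/16


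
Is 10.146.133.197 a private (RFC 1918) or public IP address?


RFC 1918 private ranges:
  10.0.0.0/8 (10.0.0.0 - 10.255.255.255)
  172.16.0.0/12 (172.16.0.0 - 172.31.255.255)
  192.168.0.0/16 (192.168.0.0 - 192.168.255.255)
Private (in 10.0.0.0/8)


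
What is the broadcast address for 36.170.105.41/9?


Network: 36.128.0.0/9
Host bits = 23
Set all host bits to 1:
Broadcast: 36.255.255.255


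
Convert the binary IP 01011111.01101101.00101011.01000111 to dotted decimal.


01011111 = 95
01101101 = 109
00101011 = 43
01000111 = 71
IP: 95.109.43.71


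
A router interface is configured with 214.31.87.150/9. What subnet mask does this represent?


/9 means 9 network bits, 23 host bits
Binary: 11111111100000000000000000000000
Mask: 255.128.0.0


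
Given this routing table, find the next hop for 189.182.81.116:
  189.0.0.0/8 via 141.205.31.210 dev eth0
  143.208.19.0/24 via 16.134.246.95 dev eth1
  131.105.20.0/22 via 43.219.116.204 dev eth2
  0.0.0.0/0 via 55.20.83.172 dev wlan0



Longest prefix match for 189.182.81.116:
  /8 189.0.0.0: MATCH
  /24 143.208.19.0: no
  /22 131.105.20.0: no
  /0 0.0.0.0: MATCH
Selected: next-hop 141.205.31.210 via eth0 (matched /8)


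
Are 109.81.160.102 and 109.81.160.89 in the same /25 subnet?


Mask: 255.255.255.128
109.81.160.102 AND mask = 109.81.160.0
109.81.160.89 AND mask = 109.81.160.0
Yes, same subnet (109.81.160.0)


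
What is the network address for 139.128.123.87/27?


IP:   10001011.10000000.01111011.01010111
Mask: 11111111.11111111.11111111.11100000
AND operation:
Net:  10001011.10000000.01111011.01000000
Network: 139.128.123.64/27


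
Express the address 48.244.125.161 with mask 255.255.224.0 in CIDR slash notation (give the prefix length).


Binary: 11111111.11111111.11100000.00000000
Count leading 1s
Prefix: /19


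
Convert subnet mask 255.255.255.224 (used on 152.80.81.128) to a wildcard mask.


Subnet mask: 255.255.255.224
Wildcard = 255.255.255.255 - subnet mask
255 - 255 = 0
255 - 255 = 0
255 - 255 = 0
255 - 224 = 31
Wildcard: 0.0.0.31


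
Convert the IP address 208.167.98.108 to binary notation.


208 = 11010000
167 = 10100111
98 = 01100010
108 = 01101100
Binary: 11010000.10100111.01100010.01101100


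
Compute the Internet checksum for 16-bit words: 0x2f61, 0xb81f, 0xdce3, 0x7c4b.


Sum all words (with carry folding):
+ 0x2f61 = 0x2f61
+ 0xb81f = 0xe780
+ 0xdce3 = 0xc464
+ 0x7c4b = 0x40b0
One's complement: ~0x40b0
Checksum = 0xbf4f


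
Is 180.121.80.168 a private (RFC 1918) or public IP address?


RFC 1918 private ranges:
  10.0.0.0/8 (10.0.0.0 - 10.255.255.255)
  172.16.0.0/12 (172.16.0.0 - 172.31.255.255)
  192.168.0.0/16 (192.168.0.0 - 192.168.255.255)
Public (not in any RFC 1918 range)


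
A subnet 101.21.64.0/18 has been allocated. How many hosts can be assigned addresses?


Host bits = 32 - 18 = 14
Total addresses = 2^14 = 16384
Usable = total - 2 (network and broadcast)
Usable hosts: 16382


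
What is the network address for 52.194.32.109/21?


IP:   00110100.11000010.00100000.01101101
Mask: 11111111.11111111.11111000.00000000
AND operation:
Net:  00110100.11000010.00100000.00000000
Network: 52.194.32.0/21


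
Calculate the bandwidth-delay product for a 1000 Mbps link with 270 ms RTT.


BDP = bandwidth * RTT
= 1000 Mbps * 270 ms
= 1000 * 1e6 * 270 / 1000 bits
= 270000000 bits
= 33750000 bytes
= 32958.9844 KB
BDP = 270000000 bits (33750000 bytes)


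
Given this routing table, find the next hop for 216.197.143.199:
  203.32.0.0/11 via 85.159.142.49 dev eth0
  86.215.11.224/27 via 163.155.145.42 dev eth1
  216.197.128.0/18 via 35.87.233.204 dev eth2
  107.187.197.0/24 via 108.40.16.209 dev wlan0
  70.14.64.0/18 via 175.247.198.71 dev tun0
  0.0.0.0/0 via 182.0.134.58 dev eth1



Longest prefix match for 216.197.143.199:
  /11 203.32.0.0: no
  /27 86.215.11.224: no
  /18 216.197.128.0: MATCH
  /24 107.187.197.0: no
  /18 70.14.64.0: no
  /0 0.0.0.0: MATCH
Selected: next-hop 35.87.233.204 via eth2 (matched /18)


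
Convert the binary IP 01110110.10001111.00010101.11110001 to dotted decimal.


01110110 = 118
10001111 = 143
00010101 = 21
11110001 = 241
IP: 118.143.21.241


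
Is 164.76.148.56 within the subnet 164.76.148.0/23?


Subnet network: 164.76.148.0
Test IP AND mask: 164.76.148.0
Yes, 164.76.148.56 is in 164.76.148.0/23


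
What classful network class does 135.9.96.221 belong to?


First octet: 135
Binary: 10000111
10xxxxxx -> Class B (128-191)
Class B, default mask 255.255.0.0 (/16)


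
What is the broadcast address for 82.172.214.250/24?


Network: 82.172.214.0/24
Host bits = 8
Set all host bits to 1:
Broadcast: 82.172.214.255


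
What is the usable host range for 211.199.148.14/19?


Network: 211.199.128.0
Broadcast: 211.199.159.255
First usable = network + 1
Last usable = broadcast - 1
Range: 211.199.128.1 to 211.199.159.254


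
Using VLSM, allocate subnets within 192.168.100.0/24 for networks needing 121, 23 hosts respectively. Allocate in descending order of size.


121 hosts -> /25 (126 usable): 192.168.100.0/25
23 hosts -> /27 (30 usable): 192.168.100.128/27
Allocation: 192.168.100.0/25 (121 hosts, 126 usable); 192.168.100.128/27 (23 hosts, 30 usable)


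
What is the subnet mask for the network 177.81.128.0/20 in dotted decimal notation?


/20 means 20 network bits, 12 host bits
Binary: 11111111111111111111000000000000
Mask: 255.255.240.0


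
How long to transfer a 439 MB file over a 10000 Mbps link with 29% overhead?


Effective throughput = 10000 * (1 - 29/100) = 7100 Mbps
File size in Mb = 439 * 8 = 3512 Mb
Time = 3512 / 7100
Time = 0.4946 seconds


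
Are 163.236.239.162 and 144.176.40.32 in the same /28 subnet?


Mask: 255.255.255.240
163.236.239.162 AND mask = 163.236.239.160
144.176.40.32 AND mask = 144.176.40.32
No, different subnets (163.236.239.160 vs 144.176.40.32)


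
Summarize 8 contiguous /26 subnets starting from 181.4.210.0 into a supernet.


Original prefix: /26
Number of subnets: 8 = 2^3
New prefix = 26 - 3 = 23
Supernet: 181.4.210.0/23


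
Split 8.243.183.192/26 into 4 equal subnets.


New prefix = 26 + 2 = 28
Each subnet has 16 addresses
  8.243.183.192/28
  8.243.183.208/28
  8.243.183.224/28
  8.243.183.240/28
Subnets: 8.243.183.192/28, 8.243.183.208/28, 8.243.183.224/28, 8.243.183.240/28


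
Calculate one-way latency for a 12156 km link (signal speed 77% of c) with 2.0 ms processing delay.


Speed = 0.77 * 3e5 km/s = 231000 km/s
Propagation delay = 12156 / 231000 = 0.0526 s = 52.6234 ms
Processing delay = 2.0 ms
Total one-way latency = 54.6234 ms


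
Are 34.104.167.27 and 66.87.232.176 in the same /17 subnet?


Mask: 255.255.128.0
34.104.167.27 AND mask = 34.104.128.0
66.87.232.176 AND mask = 66.87.128.0
No, different subnets (34.104.128.0 vs 66.87.128.0)


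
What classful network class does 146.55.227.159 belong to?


First octet: 146
Binary: 10010010
10xxxxxx -> Class B (128-191)
Class B, default mask 255.255.0.0 (/16)


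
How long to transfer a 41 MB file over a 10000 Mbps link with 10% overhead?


Effective throughput = 10000 * (1 - 10/100) = 9000 Mbps
File size in Mb = 41 * 8 = 328 Mb
Time = 328 / 9000
Time = 0.0364 seconds
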